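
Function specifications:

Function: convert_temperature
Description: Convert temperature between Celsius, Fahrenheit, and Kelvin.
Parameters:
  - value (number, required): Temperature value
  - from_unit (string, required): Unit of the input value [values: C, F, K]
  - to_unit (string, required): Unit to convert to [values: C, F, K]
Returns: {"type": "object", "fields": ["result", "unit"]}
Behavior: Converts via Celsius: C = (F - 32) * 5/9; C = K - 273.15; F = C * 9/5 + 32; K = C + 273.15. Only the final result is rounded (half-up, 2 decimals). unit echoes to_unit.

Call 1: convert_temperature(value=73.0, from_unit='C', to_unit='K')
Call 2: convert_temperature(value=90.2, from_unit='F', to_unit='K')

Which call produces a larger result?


Call 1:
  Input already in C: 73
  To K: 73 + 273.15 = 346.15
  Round to 2 decimals: 346.15
  -> 346.15 K
Call 2:
  To C: (90.2 - 32) * 5/9 = 32.333333
  To K: 32.333333 + 273.15 = 305.483333
  Round to 2 decimals: 305.48
  -> 305.48 K
Call 1 (346.15 K)


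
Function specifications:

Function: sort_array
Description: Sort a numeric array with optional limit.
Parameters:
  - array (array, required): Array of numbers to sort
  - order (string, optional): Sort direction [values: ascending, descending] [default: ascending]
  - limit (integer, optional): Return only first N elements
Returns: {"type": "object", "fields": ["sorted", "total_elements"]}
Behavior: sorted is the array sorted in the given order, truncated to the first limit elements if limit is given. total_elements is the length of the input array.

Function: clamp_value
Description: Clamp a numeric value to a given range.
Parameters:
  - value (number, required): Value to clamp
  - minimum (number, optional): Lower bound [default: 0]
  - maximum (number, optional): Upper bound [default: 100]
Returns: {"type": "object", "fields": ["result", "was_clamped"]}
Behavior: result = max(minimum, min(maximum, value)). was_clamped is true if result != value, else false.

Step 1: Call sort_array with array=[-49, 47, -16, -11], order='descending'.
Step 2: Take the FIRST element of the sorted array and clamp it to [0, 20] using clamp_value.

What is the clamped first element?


Step 1: sort_array(order=descending)
  sorted: [47, -11, -16, -49]
  -> first element = 47
Step 2: clamp_value(value=47, minimum=0, maximum=20)
  result = max(0, min(20, 47)) = max(0, 20) = 20
  was_clamped = (20 != 47) = true
  -> result = 20
20


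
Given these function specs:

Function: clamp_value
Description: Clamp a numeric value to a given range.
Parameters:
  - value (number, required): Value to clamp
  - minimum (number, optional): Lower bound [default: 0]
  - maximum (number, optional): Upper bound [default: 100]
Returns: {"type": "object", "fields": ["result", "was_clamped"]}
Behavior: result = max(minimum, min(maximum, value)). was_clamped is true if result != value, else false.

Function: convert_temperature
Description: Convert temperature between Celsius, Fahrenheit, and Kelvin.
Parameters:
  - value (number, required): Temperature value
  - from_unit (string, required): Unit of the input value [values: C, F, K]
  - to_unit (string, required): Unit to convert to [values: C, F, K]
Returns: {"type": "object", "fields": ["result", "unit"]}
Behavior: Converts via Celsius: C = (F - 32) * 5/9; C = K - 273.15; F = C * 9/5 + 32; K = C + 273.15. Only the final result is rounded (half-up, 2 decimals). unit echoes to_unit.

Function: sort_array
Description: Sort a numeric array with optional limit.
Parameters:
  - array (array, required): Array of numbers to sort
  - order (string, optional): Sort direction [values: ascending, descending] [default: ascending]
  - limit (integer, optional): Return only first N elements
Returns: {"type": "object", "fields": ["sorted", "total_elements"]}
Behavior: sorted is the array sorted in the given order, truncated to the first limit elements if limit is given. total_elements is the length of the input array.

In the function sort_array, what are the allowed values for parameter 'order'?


The sort_array spec declares:
  - order (string, optional): Sort direction [values: ascending, descending] [default: ascending]
Allowed values:
ascending, descending


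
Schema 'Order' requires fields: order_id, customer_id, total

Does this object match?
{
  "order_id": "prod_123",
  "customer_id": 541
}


Checking required fields...
Missing: total
Invalid - missing required field 'total'


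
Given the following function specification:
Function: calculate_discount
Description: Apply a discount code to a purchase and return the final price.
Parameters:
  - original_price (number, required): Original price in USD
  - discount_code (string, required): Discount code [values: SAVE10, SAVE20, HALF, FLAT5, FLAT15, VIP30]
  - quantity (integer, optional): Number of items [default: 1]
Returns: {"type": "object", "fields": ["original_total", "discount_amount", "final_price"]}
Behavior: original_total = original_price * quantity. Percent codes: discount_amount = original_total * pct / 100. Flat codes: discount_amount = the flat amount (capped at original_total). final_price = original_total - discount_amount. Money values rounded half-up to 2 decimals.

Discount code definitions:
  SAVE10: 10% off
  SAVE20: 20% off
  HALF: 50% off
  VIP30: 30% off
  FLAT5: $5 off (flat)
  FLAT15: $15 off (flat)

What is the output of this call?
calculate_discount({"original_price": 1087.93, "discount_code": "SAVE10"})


Defaults applied: quantity=1
original_total = 1087.93 * 1 = 1087.93
SAVE10 = 10% off: discount_amount = 1087.93 * 10/100 = 108.793 -> 108.79
final_price = 1087.93 - 108.79 = 979.14
Output:
{"original_total": 1087.93, "discount_amount": 108.79, "final_price": 979.14}


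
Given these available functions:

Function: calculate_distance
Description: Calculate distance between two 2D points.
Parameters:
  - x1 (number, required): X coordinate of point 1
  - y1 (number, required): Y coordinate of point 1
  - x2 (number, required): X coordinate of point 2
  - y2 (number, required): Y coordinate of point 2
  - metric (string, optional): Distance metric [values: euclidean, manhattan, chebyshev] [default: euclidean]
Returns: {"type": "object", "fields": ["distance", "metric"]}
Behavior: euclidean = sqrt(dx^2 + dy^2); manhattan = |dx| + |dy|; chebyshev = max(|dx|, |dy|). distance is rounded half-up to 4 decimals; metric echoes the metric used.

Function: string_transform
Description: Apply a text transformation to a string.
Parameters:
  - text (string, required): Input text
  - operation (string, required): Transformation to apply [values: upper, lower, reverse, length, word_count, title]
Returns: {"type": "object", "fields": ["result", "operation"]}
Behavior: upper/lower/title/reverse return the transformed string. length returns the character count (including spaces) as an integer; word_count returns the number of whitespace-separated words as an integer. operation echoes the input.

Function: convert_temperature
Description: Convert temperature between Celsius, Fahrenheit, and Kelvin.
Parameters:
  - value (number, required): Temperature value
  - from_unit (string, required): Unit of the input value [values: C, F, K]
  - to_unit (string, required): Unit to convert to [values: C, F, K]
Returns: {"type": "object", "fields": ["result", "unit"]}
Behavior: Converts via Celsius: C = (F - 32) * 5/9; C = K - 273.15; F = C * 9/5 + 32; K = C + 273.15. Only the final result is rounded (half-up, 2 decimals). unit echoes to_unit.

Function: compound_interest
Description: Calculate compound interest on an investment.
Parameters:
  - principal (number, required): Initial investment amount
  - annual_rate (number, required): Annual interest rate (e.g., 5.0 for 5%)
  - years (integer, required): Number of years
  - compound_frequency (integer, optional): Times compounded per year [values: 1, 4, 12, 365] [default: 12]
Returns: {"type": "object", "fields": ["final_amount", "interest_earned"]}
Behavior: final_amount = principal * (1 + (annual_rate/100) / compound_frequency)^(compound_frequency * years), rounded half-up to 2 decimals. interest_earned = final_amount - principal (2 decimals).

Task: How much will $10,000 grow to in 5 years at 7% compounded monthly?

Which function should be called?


The task needs a function whose description is: Calculate compound interest on an investment.
compound_interest


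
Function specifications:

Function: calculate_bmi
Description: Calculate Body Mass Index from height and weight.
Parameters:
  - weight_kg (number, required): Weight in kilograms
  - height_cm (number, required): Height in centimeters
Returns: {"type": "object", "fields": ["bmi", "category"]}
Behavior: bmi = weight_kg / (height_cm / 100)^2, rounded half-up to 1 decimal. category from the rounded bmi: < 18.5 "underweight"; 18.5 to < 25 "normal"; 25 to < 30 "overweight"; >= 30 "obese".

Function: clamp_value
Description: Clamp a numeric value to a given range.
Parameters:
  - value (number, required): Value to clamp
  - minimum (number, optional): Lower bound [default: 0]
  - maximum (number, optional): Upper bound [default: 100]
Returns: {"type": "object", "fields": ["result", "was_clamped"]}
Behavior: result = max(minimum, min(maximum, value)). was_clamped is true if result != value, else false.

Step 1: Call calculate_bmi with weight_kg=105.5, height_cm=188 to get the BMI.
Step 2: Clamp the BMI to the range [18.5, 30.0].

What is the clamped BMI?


Step 1: calculate_bmi(weight_kg=105.5, height_cm=188)
  height_m = 188 / 100 = 1.88
  bmi = 105.5 / 1.88^2 = 105.5 / 3.5344 = 29.849479 -> 29.8
  25 <= 29.8 < 30 -> overweight
  -> bmi = 29.8
Step 2: clamp_value(value=29.8, minimum=18.5, maximum=30.0)
  result = max(18.5, min(30.0, 29.8)) = max(18.5, 29.8) = 29.8
  was_clamped = (29.8 != 29.8) = false
  -> result = 29.8
29.8


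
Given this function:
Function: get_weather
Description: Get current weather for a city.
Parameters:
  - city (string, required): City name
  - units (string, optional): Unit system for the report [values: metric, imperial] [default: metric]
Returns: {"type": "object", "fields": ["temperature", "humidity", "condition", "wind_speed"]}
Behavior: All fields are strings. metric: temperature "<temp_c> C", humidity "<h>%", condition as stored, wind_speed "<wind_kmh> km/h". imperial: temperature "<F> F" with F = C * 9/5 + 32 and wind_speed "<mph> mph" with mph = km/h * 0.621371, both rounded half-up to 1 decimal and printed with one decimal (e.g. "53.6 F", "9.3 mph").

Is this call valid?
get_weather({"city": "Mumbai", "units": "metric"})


Checking all required parameters present and types match... All valid.
Valid


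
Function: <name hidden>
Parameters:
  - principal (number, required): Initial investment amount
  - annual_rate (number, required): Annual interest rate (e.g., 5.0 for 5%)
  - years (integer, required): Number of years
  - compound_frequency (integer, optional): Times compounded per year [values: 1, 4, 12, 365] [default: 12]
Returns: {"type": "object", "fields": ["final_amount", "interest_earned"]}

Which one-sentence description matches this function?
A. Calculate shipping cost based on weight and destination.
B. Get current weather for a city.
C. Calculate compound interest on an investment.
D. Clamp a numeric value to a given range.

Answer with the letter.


Parameters principal, annual_rate, years, compound_frequency and return ["final_amount", "interest_earned"] fit: Calculate compound interest on an investment.
C


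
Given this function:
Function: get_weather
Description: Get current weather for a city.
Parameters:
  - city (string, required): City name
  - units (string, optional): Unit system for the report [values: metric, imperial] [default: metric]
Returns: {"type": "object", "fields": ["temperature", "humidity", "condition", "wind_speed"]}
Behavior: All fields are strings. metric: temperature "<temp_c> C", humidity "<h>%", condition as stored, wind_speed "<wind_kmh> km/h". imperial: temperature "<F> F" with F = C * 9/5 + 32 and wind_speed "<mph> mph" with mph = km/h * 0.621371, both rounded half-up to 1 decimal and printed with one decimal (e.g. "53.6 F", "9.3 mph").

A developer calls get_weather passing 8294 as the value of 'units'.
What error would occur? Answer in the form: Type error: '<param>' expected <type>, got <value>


Spec: 'units' is declared as string; 8294 is an integer.
Type error: 'units' expected string, got 8294


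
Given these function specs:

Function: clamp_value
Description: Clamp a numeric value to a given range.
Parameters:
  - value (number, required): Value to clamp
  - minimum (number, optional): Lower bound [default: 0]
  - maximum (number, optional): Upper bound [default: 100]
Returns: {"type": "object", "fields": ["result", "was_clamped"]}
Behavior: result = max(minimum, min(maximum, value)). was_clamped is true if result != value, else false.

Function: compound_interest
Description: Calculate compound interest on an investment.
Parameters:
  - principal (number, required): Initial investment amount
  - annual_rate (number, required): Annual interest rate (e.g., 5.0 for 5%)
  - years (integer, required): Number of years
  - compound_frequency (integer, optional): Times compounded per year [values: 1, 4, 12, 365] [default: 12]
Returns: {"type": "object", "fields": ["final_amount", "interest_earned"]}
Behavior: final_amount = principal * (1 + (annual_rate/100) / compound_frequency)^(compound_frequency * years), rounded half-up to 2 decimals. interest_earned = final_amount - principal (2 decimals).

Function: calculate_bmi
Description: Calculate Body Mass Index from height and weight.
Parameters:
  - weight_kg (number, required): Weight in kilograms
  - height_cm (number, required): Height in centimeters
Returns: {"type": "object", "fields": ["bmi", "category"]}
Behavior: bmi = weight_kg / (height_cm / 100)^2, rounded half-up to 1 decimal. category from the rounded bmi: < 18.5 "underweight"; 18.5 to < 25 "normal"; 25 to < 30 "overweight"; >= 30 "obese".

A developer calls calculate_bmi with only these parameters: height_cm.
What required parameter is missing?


Required parameters: weight_kg, height_cm
Provided: height_cm
Missing: weight_kg
weight_kg


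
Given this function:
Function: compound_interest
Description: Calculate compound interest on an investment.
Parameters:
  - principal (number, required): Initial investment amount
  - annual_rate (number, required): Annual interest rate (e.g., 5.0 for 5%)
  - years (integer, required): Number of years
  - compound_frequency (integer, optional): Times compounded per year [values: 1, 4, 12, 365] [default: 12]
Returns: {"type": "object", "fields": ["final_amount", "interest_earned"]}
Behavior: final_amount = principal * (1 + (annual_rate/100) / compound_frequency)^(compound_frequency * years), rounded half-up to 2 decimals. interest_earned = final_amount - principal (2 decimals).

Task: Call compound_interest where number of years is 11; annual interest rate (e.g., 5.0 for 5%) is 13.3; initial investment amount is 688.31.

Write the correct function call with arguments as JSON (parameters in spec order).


Mapping each described value to its parameter name:
  'Number of years' -> years = 11
  'Annual interest rate (e.g., 5.0 for 5%)' -> annual_rate = 13.3
  'Initial investment amount' -> principal = 688.31
compound_interest({"principal": 688.31, "annual_rate": 13.3, "years": 11})


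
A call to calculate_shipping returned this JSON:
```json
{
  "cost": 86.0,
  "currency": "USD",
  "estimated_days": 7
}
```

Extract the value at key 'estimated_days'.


7


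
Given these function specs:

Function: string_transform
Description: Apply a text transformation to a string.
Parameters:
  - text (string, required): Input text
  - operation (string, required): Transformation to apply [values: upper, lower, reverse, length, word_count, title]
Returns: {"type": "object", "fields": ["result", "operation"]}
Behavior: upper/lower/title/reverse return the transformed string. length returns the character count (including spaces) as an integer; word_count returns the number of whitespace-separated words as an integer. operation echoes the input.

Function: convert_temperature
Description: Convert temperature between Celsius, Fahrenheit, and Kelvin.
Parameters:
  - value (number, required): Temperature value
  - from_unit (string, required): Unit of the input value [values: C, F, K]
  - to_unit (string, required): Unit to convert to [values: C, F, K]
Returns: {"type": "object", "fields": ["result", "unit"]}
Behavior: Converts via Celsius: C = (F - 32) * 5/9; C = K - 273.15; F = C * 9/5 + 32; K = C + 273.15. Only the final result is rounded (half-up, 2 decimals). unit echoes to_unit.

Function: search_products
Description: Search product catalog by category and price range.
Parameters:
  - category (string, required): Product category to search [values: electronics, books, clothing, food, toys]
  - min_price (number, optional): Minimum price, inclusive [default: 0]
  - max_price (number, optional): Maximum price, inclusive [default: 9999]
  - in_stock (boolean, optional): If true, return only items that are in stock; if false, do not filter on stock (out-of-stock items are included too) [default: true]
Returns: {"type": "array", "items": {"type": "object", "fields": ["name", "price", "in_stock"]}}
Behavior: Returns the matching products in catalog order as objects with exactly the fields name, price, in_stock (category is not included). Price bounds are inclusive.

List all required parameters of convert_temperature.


Parameters of convert_temperature and their required/optional flag:
  value: required
  from_unit: required
  to_unit: required
from_unit, to_unit, value


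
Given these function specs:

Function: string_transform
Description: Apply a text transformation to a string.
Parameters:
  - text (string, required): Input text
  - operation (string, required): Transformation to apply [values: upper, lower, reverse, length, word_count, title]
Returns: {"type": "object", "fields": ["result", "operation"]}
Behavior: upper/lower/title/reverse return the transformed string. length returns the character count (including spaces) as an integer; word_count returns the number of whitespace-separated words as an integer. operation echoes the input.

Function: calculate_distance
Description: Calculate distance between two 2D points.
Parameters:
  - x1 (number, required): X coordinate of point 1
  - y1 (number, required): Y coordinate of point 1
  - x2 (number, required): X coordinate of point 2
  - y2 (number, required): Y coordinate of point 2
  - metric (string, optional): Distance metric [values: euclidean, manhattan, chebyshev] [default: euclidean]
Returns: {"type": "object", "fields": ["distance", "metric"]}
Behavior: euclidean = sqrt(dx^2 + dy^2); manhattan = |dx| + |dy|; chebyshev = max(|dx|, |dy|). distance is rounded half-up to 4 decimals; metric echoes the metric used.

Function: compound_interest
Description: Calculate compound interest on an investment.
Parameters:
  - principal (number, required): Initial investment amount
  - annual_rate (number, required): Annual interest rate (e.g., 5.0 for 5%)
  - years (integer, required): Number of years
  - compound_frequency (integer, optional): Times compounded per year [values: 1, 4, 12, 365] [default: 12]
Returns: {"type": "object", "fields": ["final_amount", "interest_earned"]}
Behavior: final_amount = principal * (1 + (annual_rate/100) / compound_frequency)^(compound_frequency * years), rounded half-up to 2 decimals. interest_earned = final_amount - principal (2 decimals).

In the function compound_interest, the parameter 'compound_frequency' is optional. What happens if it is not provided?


The compound_interest spec declares:
  - compound_frequency (integer, optional): Times compounded per year [values: 1, 4, 12, 365] [default: 12]
It defaults to 12


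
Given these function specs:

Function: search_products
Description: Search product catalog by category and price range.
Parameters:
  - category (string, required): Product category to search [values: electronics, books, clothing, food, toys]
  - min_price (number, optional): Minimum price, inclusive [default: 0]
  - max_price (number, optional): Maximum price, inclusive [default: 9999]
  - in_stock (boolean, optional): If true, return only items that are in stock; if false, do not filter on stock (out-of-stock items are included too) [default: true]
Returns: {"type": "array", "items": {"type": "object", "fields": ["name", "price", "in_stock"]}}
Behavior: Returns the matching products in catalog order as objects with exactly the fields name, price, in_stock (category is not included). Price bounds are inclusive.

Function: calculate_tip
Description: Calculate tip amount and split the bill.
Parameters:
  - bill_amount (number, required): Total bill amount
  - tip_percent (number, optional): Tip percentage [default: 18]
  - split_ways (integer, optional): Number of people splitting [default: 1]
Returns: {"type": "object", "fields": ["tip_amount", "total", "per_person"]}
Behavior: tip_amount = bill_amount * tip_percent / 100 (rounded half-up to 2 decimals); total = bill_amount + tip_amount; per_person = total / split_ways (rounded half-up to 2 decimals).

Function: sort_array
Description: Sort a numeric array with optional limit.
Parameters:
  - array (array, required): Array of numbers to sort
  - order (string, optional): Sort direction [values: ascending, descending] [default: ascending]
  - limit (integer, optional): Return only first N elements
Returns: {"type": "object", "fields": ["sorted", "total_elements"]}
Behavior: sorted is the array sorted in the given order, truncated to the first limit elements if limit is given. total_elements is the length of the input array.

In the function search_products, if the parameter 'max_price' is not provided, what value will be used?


The search_products spec declares:
  - max_price (number, optional): Maximum price, inclusive [default: 9999]
Default:
9999


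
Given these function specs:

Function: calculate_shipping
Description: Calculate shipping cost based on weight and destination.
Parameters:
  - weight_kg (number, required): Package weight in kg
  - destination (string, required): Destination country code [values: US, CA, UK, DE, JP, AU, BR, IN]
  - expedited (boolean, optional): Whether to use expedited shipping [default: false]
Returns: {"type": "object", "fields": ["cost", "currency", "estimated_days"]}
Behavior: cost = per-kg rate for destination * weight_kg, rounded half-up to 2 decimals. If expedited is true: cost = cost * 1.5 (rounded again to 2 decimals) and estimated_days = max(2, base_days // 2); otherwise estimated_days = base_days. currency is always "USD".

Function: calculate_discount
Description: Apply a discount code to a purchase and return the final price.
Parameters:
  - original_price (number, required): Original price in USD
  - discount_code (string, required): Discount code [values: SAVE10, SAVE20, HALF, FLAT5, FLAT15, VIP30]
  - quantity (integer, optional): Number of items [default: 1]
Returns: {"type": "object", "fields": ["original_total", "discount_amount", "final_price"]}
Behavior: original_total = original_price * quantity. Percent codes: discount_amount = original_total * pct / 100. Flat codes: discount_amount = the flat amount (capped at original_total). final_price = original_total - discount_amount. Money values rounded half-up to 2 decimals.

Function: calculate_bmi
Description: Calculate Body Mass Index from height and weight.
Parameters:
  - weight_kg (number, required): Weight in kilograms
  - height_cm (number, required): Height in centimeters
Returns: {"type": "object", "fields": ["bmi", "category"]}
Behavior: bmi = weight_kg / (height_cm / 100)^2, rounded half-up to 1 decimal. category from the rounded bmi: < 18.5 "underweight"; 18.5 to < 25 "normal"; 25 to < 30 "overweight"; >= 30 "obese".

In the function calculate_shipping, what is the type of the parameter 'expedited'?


The calculate_shipping spec declares:
  - expedited (boolean, optional): Whether to use expedited shipping [default: false]
Type:
boolean


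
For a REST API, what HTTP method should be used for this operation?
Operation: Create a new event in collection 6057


GET = read, POST = create, PUT = update/replace, DELETE = remove
This operation is a create.
POST


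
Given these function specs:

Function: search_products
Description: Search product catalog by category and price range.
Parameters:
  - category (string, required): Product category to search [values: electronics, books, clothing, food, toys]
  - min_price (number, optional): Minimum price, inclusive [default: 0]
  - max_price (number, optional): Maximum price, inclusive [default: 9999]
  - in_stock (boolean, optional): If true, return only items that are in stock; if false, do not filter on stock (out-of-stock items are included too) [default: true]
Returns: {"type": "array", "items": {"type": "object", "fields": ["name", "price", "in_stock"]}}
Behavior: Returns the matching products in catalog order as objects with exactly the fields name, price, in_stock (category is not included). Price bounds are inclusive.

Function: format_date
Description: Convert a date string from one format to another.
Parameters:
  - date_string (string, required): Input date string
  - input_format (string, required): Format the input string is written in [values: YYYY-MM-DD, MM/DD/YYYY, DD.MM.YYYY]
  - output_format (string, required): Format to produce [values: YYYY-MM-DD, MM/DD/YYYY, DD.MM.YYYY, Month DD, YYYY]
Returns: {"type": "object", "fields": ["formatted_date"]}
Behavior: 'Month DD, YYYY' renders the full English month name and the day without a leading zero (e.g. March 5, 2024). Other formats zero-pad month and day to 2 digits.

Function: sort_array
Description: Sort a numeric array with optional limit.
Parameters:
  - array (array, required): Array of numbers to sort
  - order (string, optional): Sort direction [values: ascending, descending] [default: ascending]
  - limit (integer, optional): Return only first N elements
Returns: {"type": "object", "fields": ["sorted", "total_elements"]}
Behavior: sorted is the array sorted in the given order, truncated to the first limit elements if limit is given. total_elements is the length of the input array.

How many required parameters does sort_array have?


Parameters of sort_array: array (required), order (optional), limit (optional)
Required count:
1


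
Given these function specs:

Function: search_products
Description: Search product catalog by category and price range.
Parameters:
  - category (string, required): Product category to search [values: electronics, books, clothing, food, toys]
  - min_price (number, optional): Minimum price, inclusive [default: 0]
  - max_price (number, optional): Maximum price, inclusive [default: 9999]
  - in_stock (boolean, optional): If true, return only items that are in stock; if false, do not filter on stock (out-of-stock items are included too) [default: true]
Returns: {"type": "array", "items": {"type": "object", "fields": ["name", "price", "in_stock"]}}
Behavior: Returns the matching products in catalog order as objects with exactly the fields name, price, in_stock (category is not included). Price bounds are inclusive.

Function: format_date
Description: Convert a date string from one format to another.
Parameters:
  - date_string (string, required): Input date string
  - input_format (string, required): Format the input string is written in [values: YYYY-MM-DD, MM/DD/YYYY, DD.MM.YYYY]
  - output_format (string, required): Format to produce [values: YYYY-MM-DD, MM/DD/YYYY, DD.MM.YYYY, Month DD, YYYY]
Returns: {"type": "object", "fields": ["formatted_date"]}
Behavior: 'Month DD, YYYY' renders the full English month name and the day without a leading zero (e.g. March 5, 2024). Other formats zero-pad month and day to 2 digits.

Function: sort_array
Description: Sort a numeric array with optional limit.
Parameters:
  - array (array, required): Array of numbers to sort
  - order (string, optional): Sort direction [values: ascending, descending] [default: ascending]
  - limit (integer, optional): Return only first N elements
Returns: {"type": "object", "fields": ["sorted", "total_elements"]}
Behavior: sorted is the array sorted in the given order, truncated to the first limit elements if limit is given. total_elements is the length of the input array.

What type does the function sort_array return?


The sort_array spec declares Returns: {"type": "object", "fields": ["sorted", "total_elements"]}
Type:
object


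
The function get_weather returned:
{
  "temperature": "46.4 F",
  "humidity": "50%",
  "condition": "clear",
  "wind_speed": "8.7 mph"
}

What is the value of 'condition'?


clear


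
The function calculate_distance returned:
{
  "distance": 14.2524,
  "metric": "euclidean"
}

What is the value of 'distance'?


14.2524


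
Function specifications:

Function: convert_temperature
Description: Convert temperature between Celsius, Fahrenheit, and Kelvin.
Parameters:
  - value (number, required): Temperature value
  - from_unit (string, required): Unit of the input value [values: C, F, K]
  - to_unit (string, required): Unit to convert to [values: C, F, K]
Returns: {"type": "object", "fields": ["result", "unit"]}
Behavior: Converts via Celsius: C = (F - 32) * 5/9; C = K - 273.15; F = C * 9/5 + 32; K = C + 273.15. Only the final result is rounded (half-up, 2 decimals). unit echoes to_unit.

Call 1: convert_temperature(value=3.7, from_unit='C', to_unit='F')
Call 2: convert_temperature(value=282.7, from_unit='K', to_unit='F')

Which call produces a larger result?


Call 1:
  Input already in C: 3.7
  To F: 3.7 * 9/5 + 32 = 38.66
  Round to 2 decimals: 38.66
  -> 38.66 F
Call 2:
  To C: 282.7 - 273.15 = 9.55
  To F: 9.55 * 9/5 + 32 = 49.19
  Round to 2 decimals: 49.19
  -> 49.19 F
Call 2 (49.19 F)


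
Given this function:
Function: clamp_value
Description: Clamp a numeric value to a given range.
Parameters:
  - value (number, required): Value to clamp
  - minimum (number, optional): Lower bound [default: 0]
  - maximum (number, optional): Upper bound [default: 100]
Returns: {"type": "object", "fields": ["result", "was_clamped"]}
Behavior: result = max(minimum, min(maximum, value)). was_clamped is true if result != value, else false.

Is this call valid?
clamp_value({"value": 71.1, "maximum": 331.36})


Checking all required parameters present and types match... All valid.
Valid


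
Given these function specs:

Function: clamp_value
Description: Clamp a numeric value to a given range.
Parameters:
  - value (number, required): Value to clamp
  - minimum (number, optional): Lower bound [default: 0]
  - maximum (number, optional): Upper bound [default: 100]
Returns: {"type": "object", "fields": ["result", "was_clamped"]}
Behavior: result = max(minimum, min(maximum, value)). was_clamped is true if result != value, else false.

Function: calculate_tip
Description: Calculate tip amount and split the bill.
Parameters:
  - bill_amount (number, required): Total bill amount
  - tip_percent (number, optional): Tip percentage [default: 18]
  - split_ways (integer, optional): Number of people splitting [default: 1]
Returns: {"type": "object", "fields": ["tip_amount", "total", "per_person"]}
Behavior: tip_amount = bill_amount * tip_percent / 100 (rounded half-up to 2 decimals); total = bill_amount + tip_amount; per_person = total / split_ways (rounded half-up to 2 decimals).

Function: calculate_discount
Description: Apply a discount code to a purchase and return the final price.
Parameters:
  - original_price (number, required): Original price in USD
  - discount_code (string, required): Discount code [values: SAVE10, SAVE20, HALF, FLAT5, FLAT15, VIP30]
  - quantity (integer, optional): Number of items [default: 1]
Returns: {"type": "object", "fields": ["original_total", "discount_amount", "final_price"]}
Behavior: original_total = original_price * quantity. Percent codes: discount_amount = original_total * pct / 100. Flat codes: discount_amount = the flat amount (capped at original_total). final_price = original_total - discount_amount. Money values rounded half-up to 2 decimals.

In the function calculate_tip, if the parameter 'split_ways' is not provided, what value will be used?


The calculate_tip spec declares:
  - split_ways (integer, optional): Number of people splitting [default: 1]
Default:
1


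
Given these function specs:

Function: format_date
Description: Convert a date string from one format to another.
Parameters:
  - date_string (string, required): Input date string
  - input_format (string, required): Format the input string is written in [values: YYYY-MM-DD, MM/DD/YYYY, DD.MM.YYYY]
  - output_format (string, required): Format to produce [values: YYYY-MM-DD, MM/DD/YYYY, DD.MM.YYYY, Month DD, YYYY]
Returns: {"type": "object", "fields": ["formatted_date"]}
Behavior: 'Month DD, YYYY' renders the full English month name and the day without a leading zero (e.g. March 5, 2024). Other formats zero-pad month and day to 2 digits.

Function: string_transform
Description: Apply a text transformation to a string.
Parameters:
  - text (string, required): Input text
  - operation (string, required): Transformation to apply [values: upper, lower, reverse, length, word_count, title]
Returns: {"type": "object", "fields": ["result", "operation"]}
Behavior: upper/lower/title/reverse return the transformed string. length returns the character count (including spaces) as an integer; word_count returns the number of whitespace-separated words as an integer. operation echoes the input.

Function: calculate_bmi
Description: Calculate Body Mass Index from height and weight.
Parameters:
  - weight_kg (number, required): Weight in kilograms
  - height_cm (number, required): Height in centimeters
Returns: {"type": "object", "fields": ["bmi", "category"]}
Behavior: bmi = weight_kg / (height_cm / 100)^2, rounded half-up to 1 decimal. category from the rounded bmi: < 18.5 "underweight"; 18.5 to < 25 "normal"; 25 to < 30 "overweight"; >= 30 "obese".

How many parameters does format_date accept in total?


Parameters of format_date: date_string (required), input_format (required), output_format (required)
Total:
3


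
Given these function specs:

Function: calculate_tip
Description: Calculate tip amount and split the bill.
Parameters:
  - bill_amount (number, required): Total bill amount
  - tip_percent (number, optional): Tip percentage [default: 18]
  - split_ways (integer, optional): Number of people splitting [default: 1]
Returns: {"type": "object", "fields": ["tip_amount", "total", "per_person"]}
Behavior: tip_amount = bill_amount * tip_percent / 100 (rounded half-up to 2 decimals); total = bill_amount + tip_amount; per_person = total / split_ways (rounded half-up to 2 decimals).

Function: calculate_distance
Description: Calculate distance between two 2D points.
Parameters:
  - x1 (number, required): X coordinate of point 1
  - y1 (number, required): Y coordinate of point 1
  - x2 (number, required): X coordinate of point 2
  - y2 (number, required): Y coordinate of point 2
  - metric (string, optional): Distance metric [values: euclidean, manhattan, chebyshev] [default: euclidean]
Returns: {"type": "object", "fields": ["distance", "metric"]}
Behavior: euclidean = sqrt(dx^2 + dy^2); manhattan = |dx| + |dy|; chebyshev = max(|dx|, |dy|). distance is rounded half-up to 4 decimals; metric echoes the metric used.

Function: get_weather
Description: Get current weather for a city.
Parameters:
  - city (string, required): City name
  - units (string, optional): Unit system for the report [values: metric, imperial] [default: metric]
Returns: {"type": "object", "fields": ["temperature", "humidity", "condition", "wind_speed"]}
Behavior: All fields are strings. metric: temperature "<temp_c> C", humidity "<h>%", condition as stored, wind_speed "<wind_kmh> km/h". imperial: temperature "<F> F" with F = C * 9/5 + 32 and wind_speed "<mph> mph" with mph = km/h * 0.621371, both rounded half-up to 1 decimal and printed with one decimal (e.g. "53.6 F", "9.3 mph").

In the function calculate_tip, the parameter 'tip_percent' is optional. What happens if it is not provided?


The calculate_tip spec declares:
  - tip_percent (number, optional): Tip percentage [default: 18]
It defaults to 18


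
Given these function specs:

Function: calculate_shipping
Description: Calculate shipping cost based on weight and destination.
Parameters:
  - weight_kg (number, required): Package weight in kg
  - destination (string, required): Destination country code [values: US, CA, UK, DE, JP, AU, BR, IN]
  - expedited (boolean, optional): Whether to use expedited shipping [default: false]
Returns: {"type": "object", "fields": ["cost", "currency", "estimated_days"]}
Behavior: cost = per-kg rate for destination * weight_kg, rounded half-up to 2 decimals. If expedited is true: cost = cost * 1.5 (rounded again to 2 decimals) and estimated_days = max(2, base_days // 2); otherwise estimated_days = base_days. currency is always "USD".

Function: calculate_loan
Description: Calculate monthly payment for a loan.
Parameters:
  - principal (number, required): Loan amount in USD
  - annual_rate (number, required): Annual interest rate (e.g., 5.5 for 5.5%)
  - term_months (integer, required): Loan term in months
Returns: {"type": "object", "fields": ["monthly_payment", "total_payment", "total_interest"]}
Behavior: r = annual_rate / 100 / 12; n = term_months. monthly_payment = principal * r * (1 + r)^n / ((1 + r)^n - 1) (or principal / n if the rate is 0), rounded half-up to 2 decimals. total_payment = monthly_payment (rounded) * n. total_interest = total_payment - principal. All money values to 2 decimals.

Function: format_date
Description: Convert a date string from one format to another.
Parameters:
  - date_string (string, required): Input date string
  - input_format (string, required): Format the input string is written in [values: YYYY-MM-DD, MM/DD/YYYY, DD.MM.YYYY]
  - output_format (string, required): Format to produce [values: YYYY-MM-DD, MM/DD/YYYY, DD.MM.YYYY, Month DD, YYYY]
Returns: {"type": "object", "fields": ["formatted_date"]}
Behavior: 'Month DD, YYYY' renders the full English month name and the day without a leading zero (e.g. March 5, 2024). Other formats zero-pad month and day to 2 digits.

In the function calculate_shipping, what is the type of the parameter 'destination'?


The calculate_shipping spec declares:
  - destination (string, required): Destination country code [values: US, CA, UK, DE, JP, AU, BR, IN]
Type:
string


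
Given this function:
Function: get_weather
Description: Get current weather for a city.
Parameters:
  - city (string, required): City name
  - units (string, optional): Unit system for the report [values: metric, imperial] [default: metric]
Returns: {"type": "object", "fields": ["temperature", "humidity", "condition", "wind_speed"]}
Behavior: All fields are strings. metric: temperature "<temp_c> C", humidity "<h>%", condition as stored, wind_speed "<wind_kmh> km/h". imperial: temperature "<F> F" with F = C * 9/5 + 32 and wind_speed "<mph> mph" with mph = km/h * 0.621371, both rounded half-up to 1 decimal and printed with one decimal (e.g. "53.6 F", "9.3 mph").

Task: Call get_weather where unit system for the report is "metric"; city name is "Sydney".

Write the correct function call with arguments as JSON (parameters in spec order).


Mapping each described value to its parameter name:
  'Unit system for the report' -> units = "metric"
  'City name' -> city = "Sydney"
get_weather({"city": "Sydney", "units": "metric"})


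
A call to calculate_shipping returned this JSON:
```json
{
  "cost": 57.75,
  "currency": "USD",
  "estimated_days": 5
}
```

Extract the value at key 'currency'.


USD


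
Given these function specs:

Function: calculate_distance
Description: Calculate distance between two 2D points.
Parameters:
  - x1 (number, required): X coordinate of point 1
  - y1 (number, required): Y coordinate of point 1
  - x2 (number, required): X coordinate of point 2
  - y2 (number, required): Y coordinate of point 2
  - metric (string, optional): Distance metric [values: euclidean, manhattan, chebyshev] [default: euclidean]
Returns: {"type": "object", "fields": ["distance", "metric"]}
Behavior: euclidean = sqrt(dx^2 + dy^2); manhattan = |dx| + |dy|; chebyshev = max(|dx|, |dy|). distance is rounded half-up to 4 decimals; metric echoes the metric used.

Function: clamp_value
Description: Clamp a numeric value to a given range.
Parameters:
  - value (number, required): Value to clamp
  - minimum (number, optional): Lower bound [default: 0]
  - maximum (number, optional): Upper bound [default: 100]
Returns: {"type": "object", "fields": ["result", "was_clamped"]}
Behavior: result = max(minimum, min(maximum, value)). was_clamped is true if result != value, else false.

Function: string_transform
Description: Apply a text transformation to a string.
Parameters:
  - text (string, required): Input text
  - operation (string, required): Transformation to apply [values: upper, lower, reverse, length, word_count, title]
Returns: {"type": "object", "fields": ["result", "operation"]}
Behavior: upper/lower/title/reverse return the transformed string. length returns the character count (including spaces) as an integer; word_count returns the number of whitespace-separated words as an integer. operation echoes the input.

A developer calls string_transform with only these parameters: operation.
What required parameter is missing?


Required parameters: text, operation
Provided: operation
Missing: text
text
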